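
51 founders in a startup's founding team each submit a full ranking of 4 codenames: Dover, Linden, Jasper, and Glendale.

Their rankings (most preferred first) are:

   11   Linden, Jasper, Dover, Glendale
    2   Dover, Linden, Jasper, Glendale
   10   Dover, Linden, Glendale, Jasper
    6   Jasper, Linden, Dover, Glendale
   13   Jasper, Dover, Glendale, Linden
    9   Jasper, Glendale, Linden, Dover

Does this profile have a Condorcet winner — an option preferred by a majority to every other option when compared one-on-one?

Head-to-head results (51 voters total):
Dover vs Linden: Linden wins 26–25.
Dover vs Jasper: Jasper wins 39–12.
Dover vs Glendale: Dover wins 42–9.
Linden vs Jasper: Jasper wins 28–23.
Linden vs Glendale: Linden wins 29–22.
Jasper vs Glendale: Jasper wins 41–10.
Jasper beats each rival — Dover (39–12), Linden (28–23), Glendale (41–10) — so Jasper is the Condorcet winner.

Yes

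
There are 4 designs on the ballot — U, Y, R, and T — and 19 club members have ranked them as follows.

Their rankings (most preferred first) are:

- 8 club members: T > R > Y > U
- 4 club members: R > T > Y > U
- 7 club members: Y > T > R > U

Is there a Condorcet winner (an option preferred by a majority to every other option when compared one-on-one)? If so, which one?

T

Head-to-head results (19 voters total):
U vs Y: Y wins 19–0.
U vs R: R wins 19–0.
U vs T: T wins 19–0.
Y vs R: R wins 12–7.
Y vs T: T wins 12–7.
R vs T: T wins 15–4.
T beats each rival — U (19–0), Y (12–7), R (15–4) — so T is the Condorcet winner.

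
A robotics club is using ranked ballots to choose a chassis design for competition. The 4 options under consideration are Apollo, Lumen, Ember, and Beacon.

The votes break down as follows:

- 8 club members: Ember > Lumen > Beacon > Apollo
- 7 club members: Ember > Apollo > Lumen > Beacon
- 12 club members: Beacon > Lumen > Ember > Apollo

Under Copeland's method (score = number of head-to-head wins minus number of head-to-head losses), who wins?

Pairwise results:
  Apollo vs Lumen: Lumen wins 20–7.
  Apollo vs Ember: Ember wins 27–0.
  Apollo vs Beacon: Beacon wins 20–7.
  Lumen vs Ember: Ember wins 15–12.
  Lumen vs Beacon: Lumen wins 15–12.
  Ember vs Beacon: Ember wins 15–12.
Copeland scores (wins − losses):
  Apollo: 0 − 3 = -3
  Lumen: 2 − 1 = 1
  Ember: 3 − 0 = 3
  Beacon: 1 − 2 = -1
Ember has the best Copeland score.

Ember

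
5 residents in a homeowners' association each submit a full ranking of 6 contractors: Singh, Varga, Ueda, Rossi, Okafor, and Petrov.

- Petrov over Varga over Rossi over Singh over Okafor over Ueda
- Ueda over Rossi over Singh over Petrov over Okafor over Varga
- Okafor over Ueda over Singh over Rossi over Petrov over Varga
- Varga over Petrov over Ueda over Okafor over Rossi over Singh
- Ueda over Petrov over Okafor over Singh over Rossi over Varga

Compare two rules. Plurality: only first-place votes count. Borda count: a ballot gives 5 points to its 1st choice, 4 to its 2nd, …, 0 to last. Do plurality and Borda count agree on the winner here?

Yes

Plurality first-place counts: Singh 0, Varga 1, Ueda 2, Rossi 0, Okafor 1, Petrov 1 → Ueda.
Borda totals: Singh 10, Varga 9, Ueda 17, Rossi 11, Okafor 12, Petrov 16 → Ueda.
The two rules agree on Ueda.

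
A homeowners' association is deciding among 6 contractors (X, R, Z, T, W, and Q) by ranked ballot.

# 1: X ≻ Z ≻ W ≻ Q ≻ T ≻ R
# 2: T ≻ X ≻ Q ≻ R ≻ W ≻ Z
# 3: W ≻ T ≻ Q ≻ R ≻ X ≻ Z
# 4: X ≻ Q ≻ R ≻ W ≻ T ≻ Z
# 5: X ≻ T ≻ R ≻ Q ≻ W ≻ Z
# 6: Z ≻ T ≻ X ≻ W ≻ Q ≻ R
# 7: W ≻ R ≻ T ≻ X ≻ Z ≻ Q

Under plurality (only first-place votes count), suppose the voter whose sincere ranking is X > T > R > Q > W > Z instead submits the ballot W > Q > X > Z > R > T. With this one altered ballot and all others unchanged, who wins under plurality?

W

First-place totals with the altered ballot: X 2, R 0, Z 1, T 1, W 3, Q 0.
The switch changes the winner from X to W.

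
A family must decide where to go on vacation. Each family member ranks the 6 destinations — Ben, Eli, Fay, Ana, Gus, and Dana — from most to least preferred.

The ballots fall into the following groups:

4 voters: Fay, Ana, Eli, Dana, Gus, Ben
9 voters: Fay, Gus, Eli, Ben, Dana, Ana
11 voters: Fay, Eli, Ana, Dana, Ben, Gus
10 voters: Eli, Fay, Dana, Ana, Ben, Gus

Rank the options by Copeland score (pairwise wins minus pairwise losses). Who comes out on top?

Pairwise results:
  Ben vs Eli: Eli wins 34–0.
  Ben vs Fay: Fay wins 34–0.
  Ben vs Ana: Ana wins 25–9.
  Ben vs Gus: Ben wins 21–13.
  Ben vs Dana: Dana wins 25–9.
  Eli vs Fay: Fay wins 24–10.
  Eli vs Ana: Eli wins 30–4.
  Eli vs Gus: Eli wins 25–9.
  Eli vs Dana: Eli wins 34–0.
  Fay vs Ana: Fay wins 34–0.
  Fay vs Gus: Fay wins 34–0.
  Fay vs Dana: Fay wins 34–0.
  Ana vs Gus: Ana wins 25–9.
  Ana vs Dana: Dana wins 19–15.
  Gus vs Dana: Dana wins 25–9.
Copeland scores (wins − losses):
  Ben: 1 − 4 = -3
  Eli: 4 − 1 = 3
  Fay: 5 − 0 = 5
  Ana: 2 − 3 = -1
  Gus: 0 − 5 = -5
  Dana: 3 − 2 = 1
Fay has the best Copeland score.

Fay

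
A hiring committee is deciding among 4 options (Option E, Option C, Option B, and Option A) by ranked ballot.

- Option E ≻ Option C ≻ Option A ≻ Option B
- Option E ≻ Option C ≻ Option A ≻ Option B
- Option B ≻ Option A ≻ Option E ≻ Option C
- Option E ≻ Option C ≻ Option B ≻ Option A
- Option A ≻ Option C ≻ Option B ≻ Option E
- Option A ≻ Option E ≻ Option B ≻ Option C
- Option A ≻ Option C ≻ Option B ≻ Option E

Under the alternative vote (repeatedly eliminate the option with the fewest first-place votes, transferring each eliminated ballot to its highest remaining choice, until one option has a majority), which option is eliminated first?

Option C

Round 1: Option E 3, Option A 3, Option B 1, Option C 0. Option C has the fewest and is eliminated.
Round 2: Option E 3, Option A 3, Option B 1. Option B has the fewest and is eliminated.
Round 3: Option A 4, Option E 3. Option A has a majority.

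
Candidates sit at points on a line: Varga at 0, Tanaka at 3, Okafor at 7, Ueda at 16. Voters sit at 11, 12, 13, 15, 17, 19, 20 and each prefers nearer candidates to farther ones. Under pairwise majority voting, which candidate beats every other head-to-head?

With single-peaked preferences on a line, the Condorcet winner is the candidate closest to the median voter.
The median voter (position 15) is closest to Ueda at 16.
Check: Ueda vs Okafor — voters closer to Ueda: 6 of 7.

Ueda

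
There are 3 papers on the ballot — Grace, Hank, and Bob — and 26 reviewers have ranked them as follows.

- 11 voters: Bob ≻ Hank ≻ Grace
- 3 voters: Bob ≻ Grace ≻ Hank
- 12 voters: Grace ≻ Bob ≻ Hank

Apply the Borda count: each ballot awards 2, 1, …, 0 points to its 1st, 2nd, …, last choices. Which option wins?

Borda scores:
  Grace: 11·0 + 3·1 + 12·2 = 27
  Hank: 11·1 + 3·0 + 12·0 = 11
  Bob: 11·2 + 3·2 + 12·1 = 40
Bob has the highest total.

Bob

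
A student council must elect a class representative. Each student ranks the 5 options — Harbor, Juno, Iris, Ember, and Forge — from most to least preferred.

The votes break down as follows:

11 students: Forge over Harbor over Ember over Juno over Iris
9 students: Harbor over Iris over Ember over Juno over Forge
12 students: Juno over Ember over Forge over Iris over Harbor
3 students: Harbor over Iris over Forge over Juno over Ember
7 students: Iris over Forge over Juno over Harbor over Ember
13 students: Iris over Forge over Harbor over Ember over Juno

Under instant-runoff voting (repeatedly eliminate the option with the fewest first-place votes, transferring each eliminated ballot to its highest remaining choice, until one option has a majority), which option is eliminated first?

Ember

Round 1: Iris 20, Harbor 12, Juno 12, Forge 11, Ember 0. Ember has the fewest and is eliminated.
Round 2: Iris 20, Harbor 12, Juno 12, Forge 11. Forge has the fewest and is eliminated.
Round 3: Harbor 23, Iris 20, Juno 12. Juno has the fewest and is eliminated.
Round 4: Iris 32, Harbor 23. Iris has a majority.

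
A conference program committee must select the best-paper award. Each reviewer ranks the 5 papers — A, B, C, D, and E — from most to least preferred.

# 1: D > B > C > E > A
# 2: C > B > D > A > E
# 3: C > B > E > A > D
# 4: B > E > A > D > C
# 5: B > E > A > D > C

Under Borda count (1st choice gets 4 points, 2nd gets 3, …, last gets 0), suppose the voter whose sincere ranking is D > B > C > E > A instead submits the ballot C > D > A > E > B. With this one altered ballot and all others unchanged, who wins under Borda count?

B

Borda totals with the altered ballot: A 8, B 14, C 12, D 7, E 9.
The winner is unchanged: still B.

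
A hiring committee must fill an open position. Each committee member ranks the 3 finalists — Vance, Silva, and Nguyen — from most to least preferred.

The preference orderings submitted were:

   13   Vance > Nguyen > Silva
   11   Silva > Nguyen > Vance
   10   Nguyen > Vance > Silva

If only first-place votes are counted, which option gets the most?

Vance

First-place vote totals:
  Vance: 13
  Silva: 11
  Nguyen: 10
Vance has the most first-place votes.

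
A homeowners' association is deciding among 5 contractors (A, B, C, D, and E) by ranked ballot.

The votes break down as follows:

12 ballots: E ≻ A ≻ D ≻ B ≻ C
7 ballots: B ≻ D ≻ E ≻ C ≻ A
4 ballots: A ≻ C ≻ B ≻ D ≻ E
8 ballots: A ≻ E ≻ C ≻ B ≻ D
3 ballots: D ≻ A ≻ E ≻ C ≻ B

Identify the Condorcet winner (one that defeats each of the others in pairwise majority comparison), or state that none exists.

E

Head-to-head results (34 voters total):
A vs B: A wins 27–7.
A vs C: A wins 27–7.
A vs D: A wins 24–10.
A vs E: E wins 19–15.
B vs C: B wins 19–15.
B vs D: B wins 19–15.
B vs E: E wins 23–11.
C vs D: D wins 22–12.
C vs E: E wins 30–4.
D vs E: E wins 20–14.
E beats each rival — A (19–15), B (23–11), C (30–4), D (20–14) — so E is the Condorcet winner.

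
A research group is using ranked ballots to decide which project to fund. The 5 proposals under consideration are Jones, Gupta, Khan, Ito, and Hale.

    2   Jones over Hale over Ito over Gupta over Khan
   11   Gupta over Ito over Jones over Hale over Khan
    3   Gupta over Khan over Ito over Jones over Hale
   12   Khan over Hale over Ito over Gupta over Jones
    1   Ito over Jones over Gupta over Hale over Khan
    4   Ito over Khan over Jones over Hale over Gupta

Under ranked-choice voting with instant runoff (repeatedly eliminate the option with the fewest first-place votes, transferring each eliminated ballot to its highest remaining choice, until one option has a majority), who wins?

Round 1: Gupta 14, Khan 12, Ito 5, Jones 2, Hale 0. Hale has the fewest and is eliminated.
Round 2: Gupta 14, Khan 12, Ito 5, Jones 2. Jones has the fewest and is eliminated.
Round 3: Gupta 14, Khan 12, Ito 7. Ito has the fewest and is eliminated.
Round 4: Gupta 17, Khan 16. Gupta has a majority.

Gupta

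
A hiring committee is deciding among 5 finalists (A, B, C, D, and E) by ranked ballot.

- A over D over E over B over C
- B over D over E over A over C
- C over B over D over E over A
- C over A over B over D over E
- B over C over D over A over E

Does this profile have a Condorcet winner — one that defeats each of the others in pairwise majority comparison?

Yes

Head-to-head results (5 voters total):
A vs B: B wins 3–2.
A vs C: C wins 3–2.
A vs D: D wins 3–2.
A vs E: A wins 3–2.
B vs C: B wins 3–2.
B vs D: B wins 4–1.
B vs E: B wins 4–1.
C vs D: C wins 3–2.
C vs E: C wins 3–2.
D vs E: D wins 5–0.
B beats each rival — A (3–2), C (3–2), D (4–1), E (4–1) — so B is the Condorcet winner.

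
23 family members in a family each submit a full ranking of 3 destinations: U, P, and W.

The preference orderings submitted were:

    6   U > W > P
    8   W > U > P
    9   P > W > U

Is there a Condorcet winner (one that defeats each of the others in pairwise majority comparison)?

Yes

Head-to-head results (23 voters total):
U vs P: U wins 14–9.
U vs W: W wins 17–6.
P vs W: W wins 14–9.
W beats each rival — U (17–6), P (14–9) — so W is the Condorcet winner.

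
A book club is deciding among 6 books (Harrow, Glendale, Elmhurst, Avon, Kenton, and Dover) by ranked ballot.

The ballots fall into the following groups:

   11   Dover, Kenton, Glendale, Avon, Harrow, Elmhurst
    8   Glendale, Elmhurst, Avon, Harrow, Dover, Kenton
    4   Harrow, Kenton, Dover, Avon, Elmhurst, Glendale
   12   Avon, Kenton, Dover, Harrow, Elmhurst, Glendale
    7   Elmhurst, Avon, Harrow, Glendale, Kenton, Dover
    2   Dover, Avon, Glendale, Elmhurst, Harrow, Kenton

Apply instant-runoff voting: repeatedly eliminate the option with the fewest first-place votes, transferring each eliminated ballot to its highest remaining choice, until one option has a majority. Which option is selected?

Round 1: Dover 13, Avon 12, Glendale 8, Elmhurst 7, Harrow 4, Kenton 0. Kenton has the fewest and is eliminated.
Round 2: Dover 13, Avon 12, Glendale 8, Elmhurst 7, Harrow 4. Harrow has the fewest and is eliminated.
Round 3: Dover 17, Avon 12, Glendale 8, Elmhurst 7. Elmhurst has the fewest and is eliminated.
Round 4: Avon 19, Dover 17, Glendale 8. Glendale has the fewest and is eliminated.
Round 5: Avon 27, Dover 17. Avon has a majority.

Avon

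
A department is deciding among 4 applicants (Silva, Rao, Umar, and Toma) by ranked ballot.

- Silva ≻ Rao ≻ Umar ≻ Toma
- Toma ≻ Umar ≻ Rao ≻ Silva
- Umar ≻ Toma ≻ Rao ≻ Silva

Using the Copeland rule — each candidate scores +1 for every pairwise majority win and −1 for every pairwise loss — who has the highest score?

Pairwise results:
  Silva vs Rao: Rao wins 2–1.
  Silva vs Umar: Umar wins 2–1.
  Silva vs Toma: Toma wins 2–1.
  Rao vs Umar: Umar wins 2–1.
  Rao vs Toma: Toma wins 2–1.
  Umar vs Toma: Umar wins 2–1.
Copeland scores (wins − losses):
  Silva: 0 − 3 = -3
  Rao: 1 − 2 = -1
  Umar: 3 − 0 = 3
  Toma: 2 − 1 = 1
Umar has the best Copeland score.

Umar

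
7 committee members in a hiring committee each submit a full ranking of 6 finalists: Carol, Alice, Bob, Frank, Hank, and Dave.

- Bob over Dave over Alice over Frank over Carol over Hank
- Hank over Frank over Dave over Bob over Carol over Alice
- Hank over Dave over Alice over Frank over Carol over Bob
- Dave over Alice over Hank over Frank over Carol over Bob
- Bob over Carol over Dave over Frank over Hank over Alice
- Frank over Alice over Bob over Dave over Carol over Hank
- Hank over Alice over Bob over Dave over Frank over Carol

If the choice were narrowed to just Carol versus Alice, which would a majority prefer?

Ballots ranking Carol above Alice: 2.
Ballots ranking Alice above Carol: 5.
Alice wins the head-to-head, 5–2.

Alice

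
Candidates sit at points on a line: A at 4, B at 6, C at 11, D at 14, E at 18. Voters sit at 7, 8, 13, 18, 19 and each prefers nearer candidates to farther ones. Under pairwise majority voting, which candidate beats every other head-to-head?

D

With single-peaked preferences on a line, the Condorcet winner is the candidate closest to the median voter.
The median voter (position 13) is closest to D at 14.
Check: D vs E — voters closer to D: 3 of 5.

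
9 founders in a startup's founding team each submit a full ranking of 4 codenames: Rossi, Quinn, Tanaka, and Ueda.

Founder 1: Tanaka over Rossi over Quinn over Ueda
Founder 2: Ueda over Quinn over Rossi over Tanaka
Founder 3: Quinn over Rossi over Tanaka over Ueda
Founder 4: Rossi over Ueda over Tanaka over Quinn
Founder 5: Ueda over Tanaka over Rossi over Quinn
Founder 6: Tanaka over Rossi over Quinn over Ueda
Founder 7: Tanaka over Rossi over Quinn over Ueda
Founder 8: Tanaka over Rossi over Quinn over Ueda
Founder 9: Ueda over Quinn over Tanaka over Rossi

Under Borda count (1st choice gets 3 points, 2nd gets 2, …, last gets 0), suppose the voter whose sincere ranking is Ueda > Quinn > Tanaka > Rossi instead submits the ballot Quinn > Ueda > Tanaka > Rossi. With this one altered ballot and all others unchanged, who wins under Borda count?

Tanaka

Borda totals with the altered ballot: Rossi 15, Quinn 12, Tanaka 17, Ueda 10.
The winner is unchanged: still Tanaka.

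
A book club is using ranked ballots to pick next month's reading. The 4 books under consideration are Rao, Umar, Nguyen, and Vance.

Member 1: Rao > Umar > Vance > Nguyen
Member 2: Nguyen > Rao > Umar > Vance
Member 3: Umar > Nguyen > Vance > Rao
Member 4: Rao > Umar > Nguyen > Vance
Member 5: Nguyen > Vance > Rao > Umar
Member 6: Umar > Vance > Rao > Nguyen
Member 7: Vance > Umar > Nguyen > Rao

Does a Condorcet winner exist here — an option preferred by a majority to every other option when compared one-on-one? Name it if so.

There is no Condorcet winner

Head-to-head results (7 voters total):
Rao vs Umar: Rao wins 4–3.
Rao vs Nguyen: Nguyen wins 4–3.
Rao vs Vance: Vance wins 4–3.
Umar vs Nguyen: Umar wins 5–2.
Umar vs Vance: Umar wins 5–2.
Nguyen vs Vance: Nguyen wins 4–3.
No candidate beats all others: Rao beats Umar beats Nguyen beats Rao, a majority cycle.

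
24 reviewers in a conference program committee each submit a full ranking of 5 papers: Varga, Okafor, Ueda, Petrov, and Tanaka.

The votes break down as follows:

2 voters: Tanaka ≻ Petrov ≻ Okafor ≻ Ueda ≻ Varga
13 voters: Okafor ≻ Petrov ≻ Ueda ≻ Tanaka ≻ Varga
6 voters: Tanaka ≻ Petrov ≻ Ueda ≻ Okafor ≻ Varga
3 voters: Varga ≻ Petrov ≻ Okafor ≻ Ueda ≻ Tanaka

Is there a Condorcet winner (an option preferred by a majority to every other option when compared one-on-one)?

Head-to-head results (24 voters total):
Varga vs Okafor: Okafor wins 21–3.
Varga vs Ueda: Ueda wins 21–3.
Varga vs Petrov: Petrov wins 21–3.
Varga vs Tanaka: Tanaka wins 21–3.
Okafor vs Ueda: Okafor wins 18–6.
Okafor vs Petrov: Okafor wins 13–11.
Okafor vs Tanaka: Okafor wins 16–8.
Ueda vs Petrov: Petrov wins 24–0.
Ueda vs Tanaka: Ueda wins 16–8.
Petrov vs Tanaka: Petrov wins 16–8.
Okafor beats each rival — Varga (21–3), Ueda (18–6), Petrov (13–11), Tanaka (16–8) — so Okafor is the Condorcet winner.

Yes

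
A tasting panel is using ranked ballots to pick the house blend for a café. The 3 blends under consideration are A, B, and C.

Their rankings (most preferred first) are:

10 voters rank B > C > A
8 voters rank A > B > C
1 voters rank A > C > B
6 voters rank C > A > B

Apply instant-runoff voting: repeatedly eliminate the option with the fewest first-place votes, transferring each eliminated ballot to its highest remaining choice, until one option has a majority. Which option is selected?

Round 1: B 10, A 9, C 6. C has the fewest and is eliminated.
Round 2: A 15, B 10. A has a majority.

A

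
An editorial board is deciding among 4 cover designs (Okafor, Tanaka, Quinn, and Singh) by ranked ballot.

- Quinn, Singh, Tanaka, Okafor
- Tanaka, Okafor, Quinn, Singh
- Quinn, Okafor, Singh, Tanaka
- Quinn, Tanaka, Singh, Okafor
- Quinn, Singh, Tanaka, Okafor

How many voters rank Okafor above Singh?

Ballots ranking Okafor above Singh: 2.
Ballots ranking Singh above Okafor: 3.
So 2 of 5 voters prefer Okafor to Singh.

2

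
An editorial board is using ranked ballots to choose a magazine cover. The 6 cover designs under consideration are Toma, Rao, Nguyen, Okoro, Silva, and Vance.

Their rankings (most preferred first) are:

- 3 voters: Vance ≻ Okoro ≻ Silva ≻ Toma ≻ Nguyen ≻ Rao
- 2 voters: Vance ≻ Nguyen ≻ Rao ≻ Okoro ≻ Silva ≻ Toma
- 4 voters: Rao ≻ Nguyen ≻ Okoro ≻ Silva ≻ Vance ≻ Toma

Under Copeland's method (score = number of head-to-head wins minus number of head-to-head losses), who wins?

Pairwise results:
  Toma vs Rao: Rao wins 6–3.
  Toma vs Nguyen: Nguyen wins 6–3.
  Toma vs Okoro: Okoro wins 9–0.
  Toma vs Silva: Silva wins 9–0.
  Toma vs Vance: Vance wins 9–0.
  Rao vs Nguyen: Nguyen wins 5–4.
  Rao vs Okoro: Rao wins 6–3.
  Rao vs Silva: Rao wins 6–3.
  Rao vs Vance: Vance wins 5–4.
  Nguyen vs Okoro: Nguyen wins 6–3.
  Nguyen vs Silva: Nguyen wins 6–3.
  Nguyen vs Vance: Vance wins 5–4.
  Okoro vs Silva: Okoro wins 9–0.
  Okoro vs Vance: Vance wins 5–4.
  Silva vs Vance: Vance wins 5–4.
Copeland scores (wins − losses):
  Toma: 0 − 5 = -5
  Rao: 3 − 2 = 1
  Nguyen: 4 − 1 = 3
  Okoro: 2 − 3 = -1
  Silva: 1 − 4 = -3
  Vance: 5 − 0 = 5
Vance has the best Copeland score.

Vance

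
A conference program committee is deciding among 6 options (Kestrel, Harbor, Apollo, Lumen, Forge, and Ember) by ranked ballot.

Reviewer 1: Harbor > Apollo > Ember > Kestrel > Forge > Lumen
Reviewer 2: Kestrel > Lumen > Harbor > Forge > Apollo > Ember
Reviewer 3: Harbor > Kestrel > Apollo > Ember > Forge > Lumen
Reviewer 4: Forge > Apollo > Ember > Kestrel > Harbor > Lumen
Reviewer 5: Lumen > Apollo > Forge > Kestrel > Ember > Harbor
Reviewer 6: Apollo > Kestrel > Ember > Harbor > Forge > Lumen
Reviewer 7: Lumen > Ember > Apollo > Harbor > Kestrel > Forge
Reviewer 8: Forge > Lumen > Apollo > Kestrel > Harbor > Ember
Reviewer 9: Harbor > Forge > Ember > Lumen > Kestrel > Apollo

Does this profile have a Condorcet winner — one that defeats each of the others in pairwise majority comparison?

Head-to-head results (9 voters total):
Kestrel vs Harbor: Kestrel wins 5–4.
Kestrel vs Apollo: Apollo wins 6–3.
Kestrel vs Lumen: Kestrel wins 5–4.
Kestrel vs Forge: Kestrel wins 5–4.
Kestrel vs Ember: Kestrel wins 5–4.
Harbor vs Apollo: Apollo wins 5–4.
Harbor vs Lumen: Harbor wins 5–4.
Harbor vs Forge: Harbor wins 6–3.
Harbor vs Ember: Harbor wins 5–4.
Apollo vs Lumen: Lumen wins 5–4.
Apollo vs Forge: Apollo wins 5–4.
Apollo vs Ember: Apollo wins 7–2.
Lumen vs Forge: Forge wins 6–3.
Lumen vs Ember: Ember wins 5–4.
Forge vs Ember: Forge wins 5–4.
No candidate beats all others: Kestrel beats Lumen beats Apollo beats Kestrel, a majority cycle.

No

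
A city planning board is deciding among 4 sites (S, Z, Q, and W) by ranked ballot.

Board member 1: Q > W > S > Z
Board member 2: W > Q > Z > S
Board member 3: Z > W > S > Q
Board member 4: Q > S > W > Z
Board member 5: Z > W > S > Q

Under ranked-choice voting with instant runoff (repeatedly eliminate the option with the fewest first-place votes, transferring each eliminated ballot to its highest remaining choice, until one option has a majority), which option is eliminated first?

S

Round 1: Z 2, Q 2, W 1, S 0. S has the fewest and is eliminated.
Round 2: Z 2, Q 2, W 1. W has the fewest and is eliminated.
Round 3: Q 3, Z 2. Q has a majority.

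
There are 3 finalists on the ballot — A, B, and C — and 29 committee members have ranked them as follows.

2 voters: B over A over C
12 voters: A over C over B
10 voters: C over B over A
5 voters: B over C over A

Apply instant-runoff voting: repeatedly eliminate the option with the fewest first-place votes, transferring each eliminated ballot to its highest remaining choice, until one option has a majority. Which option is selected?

Round 1: A 12, C 10, B 7. B has the fewest and is eliminated.
Round 2: C 15, A 14. C has a majority.

C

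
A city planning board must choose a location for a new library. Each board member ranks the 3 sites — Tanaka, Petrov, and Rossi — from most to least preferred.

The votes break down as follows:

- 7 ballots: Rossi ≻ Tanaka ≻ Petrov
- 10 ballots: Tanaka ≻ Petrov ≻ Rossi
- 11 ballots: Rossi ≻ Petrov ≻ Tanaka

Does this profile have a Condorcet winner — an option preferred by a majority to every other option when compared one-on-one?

Yes

Head-to-head results (28 voters total):
Tanaka vs Petrov: Tanaka wins 17–11.
Tanaka vs Rossi: Rossi wins 18–10.
Petrov vs Rossi: Rossi wins 18–10.
Rossi beats each rival — Tanaka (18–10), Petrov (18–10) — so Rossi is the Condorcet winner.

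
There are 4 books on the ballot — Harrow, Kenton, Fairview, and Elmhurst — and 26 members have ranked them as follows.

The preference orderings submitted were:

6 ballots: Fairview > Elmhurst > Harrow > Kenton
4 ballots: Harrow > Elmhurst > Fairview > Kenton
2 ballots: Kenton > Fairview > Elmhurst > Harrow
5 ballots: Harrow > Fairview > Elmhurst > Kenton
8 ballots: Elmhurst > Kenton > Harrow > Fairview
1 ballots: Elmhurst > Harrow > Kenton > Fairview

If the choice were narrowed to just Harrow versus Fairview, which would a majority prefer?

Ballots ranking Harrow above Fairview: 4+5+8+1 = 18.
Ballots ranking Fairview above Harrow: 6+2 = 8.
Harrow wins the head-to-head, 18–8.

Harrow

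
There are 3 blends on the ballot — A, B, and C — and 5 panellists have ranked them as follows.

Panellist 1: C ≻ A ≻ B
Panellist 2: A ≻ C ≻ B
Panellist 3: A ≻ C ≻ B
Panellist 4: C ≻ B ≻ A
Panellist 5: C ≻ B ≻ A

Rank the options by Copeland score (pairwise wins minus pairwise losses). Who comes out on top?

Pairwise results:
  A vs B: A wins 3–2.
  A vs C: C wins 3–2.
  B vs C: C wins 5–0.
Copeland scores (wins − losses):
  A: 1 − 1 = 0
  B: 0 − 2 = -2
  C: 2 − 0 = 2
C has the best Copeland score.

C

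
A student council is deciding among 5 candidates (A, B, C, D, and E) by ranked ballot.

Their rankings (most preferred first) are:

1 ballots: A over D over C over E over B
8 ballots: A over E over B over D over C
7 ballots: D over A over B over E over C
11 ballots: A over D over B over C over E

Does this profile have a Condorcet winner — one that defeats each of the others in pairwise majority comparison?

Head-to-head results (27 voters total):
A vs B: A wins 27–0.
A vs C: A wins 27–0.
A vs D: A wins 20–7.
A vs E: A wins 27–0.
B vs C: B wins 26–1.
B vs D: D wins 19–8.
B vs E: B wins 18–9.
C vs D: D wins 27–0.
C vs E: E wins 15–12.
D vs E: D wins 19–8.
A beats each rival — B (27–0), C (27–0), D (20–7), E (27–0) — so A is the Condorcet winner.

Yes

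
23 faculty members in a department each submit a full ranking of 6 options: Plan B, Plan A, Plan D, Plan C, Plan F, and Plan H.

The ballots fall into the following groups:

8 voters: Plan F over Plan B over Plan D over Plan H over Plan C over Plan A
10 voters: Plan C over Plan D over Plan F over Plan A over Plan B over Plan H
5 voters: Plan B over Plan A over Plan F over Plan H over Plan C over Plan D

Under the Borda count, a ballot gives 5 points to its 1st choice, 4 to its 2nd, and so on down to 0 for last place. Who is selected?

Borda scores:
  Plan B: 8·4 + 10·1 + 5·5 = 67
  Plan A: 8·0 + 10·2 + 5·4 = 40
  Plan D: 8·3 + 10·4 + 5·0 = 64
  Plan C: 8·1 + 10·5 + 5·1 = 63
  Plan F: 8·5 + 10·3 + 5·3 = 85
  Plan H: 8·2 + 10·0 + 5·2 = 26
Plan F has the highest total.

Plan F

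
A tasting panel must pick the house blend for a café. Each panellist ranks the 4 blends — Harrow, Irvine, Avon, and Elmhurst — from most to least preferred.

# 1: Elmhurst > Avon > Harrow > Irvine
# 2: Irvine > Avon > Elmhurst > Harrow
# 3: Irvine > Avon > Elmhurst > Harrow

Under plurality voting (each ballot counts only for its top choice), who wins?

Irvine

First-place vote totals:
  Harrow: 0
  Irvine: 2
  Avon: 0
  Elmhurst: 1
Irvine has the most first-place votes.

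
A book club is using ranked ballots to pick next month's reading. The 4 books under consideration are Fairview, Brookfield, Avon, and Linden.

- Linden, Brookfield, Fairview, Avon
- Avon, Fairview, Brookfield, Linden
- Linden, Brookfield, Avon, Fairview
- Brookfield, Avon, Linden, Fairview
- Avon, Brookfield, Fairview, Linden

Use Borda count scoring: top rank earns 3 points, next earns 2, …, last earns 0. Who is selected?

Brookfield

Borda scores:
  Fairview: 1 + 2 + 0 + 0 + 1 = 4
  Brookfield: 2 + 1 + 2 + 3 + 2 = 10
  Avon: 0 + 3 + 1 + 2 + 3 = 9
  Linden: 3 + 0 + 3 + 1 + 0 = 7
Brookfield has the highest total.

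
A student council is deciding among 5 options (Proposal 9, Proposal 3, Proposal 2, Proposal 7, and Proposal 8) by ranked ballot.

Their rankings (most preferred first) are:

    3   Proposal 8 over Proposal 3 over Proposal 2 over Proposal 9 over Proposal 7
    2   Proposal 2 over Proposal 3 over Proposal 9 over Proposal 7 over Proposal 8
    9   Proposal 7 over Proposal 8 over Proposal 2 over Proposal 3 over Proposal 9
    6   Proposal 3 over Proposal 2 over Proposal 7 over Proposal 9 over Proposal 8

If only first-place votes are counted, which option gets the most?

Proposal 7

First-place vote totals:
  Proposal 9: 0
  Proposal 3: 6
  Proposal 2: 2
  Proposal 7: 9
  Proposal 8: 3
Proposal 7 has the most first-place votes.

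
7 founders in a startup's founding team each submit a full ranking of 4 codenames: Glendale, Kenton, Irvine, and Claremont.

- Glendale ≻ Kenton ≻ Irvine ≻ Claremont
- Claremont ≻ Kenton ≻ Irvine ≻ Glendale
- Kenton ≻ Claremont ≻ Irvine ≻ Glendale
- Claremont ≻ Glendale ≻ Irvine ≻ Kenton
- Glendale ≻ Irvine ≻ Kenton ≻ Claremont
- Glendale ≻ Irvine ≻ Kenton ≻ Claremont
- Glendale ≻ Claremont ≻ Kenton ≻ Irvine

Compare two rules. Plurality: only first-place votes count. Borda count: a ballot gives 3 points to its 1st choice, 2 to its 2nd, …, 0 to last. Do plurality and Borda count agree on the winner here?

Plurality first-place counts: Glendale 4, Kenton 1, Irvine 0, Claremont 2 → Glendale.
Borda totals: Glendale 14, Kenton 10, Irvine 8, Claremont 10 → Glendale.
The two rules agree on Glendale.

Yes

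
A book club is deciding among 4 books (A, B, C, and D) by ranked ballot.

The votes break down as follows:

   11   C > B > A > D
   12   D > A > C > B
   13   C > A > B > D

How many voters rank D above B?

Ballots ranking D above B: 12.
Ballots ranking B above D: 11+13 = 24.
So 12 of 36 voters prefer D to B.

12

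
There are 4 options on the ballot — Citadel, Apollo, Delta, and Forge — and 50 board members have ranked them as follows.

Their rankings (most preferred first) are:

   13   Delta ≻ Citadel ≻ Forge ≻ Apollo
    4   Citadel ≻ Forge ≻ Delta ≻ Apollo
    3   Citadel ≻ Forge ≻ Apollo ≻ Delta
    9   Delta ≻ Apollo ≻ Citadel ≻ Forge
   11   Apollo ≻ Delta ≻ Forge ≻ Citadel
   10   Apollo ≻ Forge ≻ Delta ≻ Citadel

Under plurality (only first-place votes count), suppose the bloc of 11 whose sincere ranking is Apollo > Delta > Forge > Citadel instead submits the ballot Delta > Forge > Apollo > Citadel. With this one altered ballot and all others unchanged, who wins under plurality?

First-place totals with the altered ballot: Citadel 7, Apollo 10, Delta 33, Forge 0.
The winner is unchanged: still Delta.

Delta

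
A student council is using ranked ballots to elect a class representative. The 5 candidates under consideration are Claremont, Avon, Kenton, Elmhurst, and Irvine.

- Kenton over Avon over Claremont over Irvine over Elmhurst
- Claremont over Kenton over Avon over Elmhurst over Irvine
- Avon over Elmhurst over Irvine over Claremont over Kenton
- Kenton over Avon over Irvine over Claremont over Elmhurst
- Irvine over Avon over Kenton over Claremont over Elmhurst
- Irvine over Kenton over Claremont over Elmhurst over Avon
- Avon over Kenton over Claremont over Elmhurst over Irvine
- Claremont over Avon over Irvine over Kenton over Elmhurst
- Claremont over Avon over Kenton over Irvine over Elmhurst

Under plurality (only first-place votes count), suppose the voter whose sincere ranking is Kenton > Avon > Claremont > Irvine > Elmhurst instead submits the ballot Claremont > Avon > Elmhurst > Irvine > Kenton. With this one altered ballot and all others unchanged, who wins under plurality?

Claremont

First-place totals with the altered ballot: Claremont 4, Avon 2, Kenton 1, Elmhurst 0, Irvine 2.
The winner is unchanged: still Claremont.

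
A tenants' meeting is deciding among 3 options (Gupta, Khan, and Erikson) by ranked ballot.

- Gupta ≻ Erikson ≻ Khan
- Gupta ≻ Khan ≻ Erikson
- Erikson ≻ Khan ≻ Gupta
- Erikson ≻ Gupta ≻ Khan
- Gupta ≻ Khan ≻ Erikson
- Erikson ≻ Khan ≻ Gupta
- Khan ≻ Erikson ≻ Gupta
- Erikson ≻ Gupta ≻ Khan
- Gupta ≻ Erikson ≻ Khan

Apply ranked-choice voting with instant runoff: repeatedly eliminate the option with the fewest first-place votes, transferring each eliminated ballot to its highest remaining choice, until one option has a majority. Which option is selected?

Erikson

Round 1: Gupta 4, Erikson 4, Khan 1. Khan has the fewest and is eliminated.
Round 2: Erikson 5, Gupta 4. Erikson has a majority.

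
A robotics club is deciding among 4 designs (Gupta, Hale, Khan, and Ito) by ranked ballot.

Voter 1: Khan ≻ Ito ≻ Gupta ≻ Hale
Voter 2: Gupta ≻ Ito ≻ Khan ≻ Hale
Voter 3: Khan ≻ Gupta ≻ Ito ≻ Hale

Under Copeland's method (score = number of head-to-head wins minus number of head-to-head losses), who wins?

Pairwise results:
  Gupta vs Hale: Gupta wins 3–0.
  Gupta vs Khan: Khan wins 2–1.
  Gupta vs Ito: Gupta wins 2–1.
  Hale vs Khan: Khan wins 3–0.
  Hale vs Ito: Ito wins 3–0.
  Khan vs Ito: Khan wins 2–1.
Copeland scores (wins − losses):
  Gupta: 2 − 1 = 1
  Hale: 0 − 3 = -3
  Khan: 3 − 0 = 3
  Ito: 1 − 2 = -1
Khan has the best Copeland score.

Khan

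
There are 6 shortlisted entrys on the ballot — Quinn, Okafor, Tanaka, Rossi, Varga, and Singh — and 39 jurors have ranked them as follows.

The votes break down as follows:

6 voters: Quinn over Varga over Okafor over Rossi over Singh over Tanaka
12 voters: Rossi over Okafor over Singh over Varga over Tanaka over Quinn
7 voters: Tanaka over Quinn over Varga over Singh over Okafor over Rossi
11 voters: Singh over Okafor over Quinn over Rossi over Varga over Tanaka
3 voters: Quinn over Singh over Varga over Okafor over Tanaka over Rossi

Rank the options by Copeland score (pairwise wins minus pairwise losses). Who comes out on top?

Singh

Pairwise results:
  Quinn vs Okafor: Okafor wins 23–16.
  Quinn vs Tanaka: Quinn wins 20–19.
  Quinn vs Rossi: Quinn wins 27–12.
  Quinn vs Varga: Quinn wins 27–12.
  Quinn vs Singh: Singh wins 23–16.
  Okafor vs Tanaka: Okafor wins 32–7.
  Okafor vs Rossi: Okafor wins 27–12.
  Okafor vs Varga: Okafor wins 23–16.
  Okafor vs Singh: Singh wins 21–18.
  Tanaka vs Rossi: Rossi wins 29–10.
  Tanaka vs Varga: Varga wins 32–7.
  Tanaka vs Singh: Singh wins 32–7.
  Rossi vs Varga: Rossi wins 23–16.
  Rossi vs Singh: Singh wins 21–18.
  Varga vs Singh: Singh wins 26–13.
Copeland scores (wins − losses):
  Quinn: 3 − 2 = 1
  Okafor: 4 − 1 = 3
  Tanaka: 0 − 5 = -5
  Rossi: 2 − 3 = -1
  Varga: 1 − 4 = -3
  Singh: 5 − 0 = 5
Singh has the best Copeland score.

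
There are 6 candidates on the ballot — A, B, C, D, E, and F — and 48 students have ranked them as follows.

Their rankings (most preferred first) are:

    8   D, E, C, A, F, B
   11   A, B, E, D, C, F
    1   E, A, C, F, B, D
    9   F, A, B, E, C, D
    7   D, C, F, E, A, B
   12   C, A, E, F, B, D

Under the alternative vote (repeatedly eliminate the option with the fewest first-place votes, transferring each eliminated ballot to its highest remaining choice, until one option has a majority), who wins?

A

Round 1: D 15, C 12, A 11, F 9, E 1, B 0. B has the fewest and is eliminated.
Round 2: D 15, C 12, A 11, F 9, E 1. E has the fewest and is eliminated.
Round 3: D 15, A 12, C 12, F 9. F has the fewest and is eliminated.
Round 4: A 21, D 15, C 12. C has the fewest and is eliminated.
Round 5: A 33, D 15. A has a majority.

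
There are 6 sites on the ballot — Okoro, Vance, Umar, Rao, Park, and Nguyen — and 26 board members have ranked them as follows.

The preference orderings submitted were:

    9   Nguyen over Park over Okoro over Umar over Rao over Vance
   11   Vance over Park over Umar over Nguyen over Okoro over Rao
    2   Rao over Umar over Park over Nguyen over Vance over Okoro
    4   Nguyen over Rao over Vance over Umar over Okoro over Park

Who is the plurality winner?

First-place vote totals:
  Okoro: 0
  Vance: 11
  Umar: 0
  Rao: 2
  Park: 0
  Nguyen: 13
Nguyen has the most first-place votes.

Nguyen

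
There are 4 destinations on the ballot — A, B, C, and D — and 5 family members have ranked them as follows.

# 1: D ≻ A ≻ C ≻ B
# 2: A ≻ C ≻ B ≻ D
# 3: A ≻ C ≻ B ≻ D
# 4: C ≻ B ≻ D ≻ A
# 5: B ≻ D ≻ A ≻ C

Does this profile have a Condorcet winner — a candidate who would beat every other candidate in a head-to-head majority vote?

Head-to-head results (5 voters total):
A vs B: A wins 3–2.
A vs C: A wins 4–1.
A vs D: D wins 3–2.
B vs C: C wins 4–1.
B vs D: B wins 4–1.
C vs D: C wins 3–2.
No candidate beats all others: A beats B beats D beats A, a majority cycle.

No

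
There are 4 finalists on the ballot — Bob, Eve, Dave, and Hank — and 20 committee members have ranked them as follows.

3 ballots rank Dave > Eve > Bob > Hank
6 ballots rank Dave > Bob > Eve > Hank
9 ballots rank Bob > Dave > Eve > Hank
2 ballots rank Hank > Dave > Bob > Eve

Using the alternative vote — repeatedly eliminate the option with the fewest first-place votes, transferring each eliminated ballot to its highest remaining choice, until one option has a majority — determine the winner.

Dave

Round 1: Bob 9, Dave 9, Hank 2, Eve 0. Eve has the fewest and is eliminated.
Round 2: Bob 9, Dave 9, Hank 2. Hank has the fewest and is eliminated.
Round 3: Dave 11, Bob 9. Dave has a majority.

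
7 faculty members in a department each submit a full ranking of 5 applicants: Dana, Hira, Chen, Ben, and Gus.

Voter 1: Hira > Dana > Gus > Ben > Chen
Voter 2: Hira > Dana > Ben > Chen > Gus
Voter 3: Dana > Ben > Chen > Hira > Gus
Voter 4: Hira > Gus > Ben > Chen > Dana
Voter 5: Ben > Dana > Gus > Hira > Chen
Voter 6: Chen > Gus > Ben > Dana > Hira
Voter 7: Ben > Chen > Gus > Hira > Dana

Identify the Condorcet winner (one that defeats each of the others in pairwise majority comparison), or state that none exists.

Ben

Head-to-head results (7 voters total):
Dana vs Hira: Hira wins 4–3.
Dana vs Chen: Dana wins 4–3.
Dana vs Ben: Ben wins 4–3.
Dana vs Gus: Dana wins 4–3.
Hira vs Chen: Hira wins 4–3.
Hira vs Ben: Ben wins 4–3.
Hira vs Gus: Hira wins 4–3.
Chen vs Ben: Ben wins 6–1.
Chen vs Gus: Chen wins 4–3.
Ben vs Gus: Ben wins 4–3.
Ben beats each rival — Dana (4–3), Hira (4–3), Chen (6–1), Gus (4–3) — so Ben is the Condorcet winner.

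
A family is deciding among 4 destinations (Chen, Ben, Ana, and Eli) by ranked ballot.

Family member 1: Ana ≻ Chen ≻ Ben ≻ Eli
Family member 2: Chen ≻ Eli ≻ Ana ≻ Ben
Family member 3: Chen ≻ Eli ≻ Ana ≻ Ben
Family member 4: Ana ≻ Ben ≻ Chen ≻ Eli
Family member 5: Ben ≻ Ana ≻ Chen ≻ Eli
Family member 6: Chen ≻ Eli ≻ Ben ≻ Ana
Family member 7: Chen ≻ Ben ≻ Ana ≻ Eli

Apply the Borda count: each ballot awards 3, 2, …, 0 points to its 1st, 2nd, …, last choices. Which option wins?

Chen

Borda scores:
  Chen: 2 + 3 + 3 + 1 + 1 + 3 + 3 = 16
  Ben: 1 + 0 + 0 + 2 + 3 + 1 + 2 = 9
  Ana: 3 + 1 + 1 + 3 + 2 + 0 + 1 = 11
  Eli: 0 + 2 + 2 + 0 + 0 + 2 + 0 = 6
Chen has the highest total.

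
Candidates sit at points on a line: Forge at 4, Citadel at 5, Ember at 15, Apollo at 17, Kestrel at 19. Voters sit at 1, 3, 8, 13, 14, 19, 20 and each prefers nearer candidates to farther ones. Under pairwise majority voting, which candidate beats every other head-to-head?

With single-peaked preferences on a line, the Condorcet winner is the candidate closest to the median voter.
The median voter (position 13) is closest to Ember at 15.
Check: Ember vs Kestrel — voters closer to Ember: 5 of 7.

Ember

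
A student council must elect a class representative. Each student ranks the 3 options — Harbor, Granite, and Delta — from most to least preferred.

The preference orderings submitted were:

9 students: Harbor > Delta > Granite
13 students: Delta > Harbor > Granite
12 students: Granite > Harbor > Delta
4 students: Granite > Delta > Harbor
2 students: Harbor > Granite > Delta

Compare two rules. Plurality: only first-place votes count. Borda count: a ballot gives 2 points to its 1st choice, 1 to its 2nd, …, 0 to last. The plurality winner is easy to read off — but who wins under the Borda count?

Harbor

Plurality first-place counts: Harbor 11, Granite 16, Delta 13 → Granite.
Borda totals: Harbor 47, Granite 34, Delta 39 → Harbor.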